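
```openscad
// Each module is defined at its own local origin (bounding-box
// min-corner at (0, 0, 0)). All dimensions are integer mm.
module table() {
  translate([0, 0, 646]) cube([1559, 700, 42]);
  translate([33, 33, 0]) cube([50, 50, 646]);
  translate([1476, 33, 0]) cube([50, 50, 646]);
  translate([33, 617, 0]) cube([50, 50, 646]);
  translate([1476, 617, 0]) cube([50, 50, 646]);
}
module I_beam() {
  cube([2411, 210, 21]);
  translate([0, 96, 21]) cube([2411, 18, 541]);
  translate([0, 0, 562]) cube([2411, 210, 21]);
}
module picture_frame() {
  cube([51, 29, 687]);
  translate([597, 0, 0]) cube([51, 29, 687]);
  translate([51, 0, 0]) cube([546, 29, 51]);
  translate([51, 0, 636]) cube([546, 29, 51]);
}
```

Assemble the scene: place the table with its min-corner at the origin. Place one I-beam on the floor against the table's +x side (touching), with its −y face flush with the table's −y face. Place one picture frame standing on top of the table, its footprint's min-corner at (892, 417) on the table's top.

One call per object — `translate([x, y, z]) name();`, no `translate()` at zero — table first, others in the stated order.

table();
translate([1559, 0, 0]) I_beam();
translate([892, 417, 688]) picture_frame();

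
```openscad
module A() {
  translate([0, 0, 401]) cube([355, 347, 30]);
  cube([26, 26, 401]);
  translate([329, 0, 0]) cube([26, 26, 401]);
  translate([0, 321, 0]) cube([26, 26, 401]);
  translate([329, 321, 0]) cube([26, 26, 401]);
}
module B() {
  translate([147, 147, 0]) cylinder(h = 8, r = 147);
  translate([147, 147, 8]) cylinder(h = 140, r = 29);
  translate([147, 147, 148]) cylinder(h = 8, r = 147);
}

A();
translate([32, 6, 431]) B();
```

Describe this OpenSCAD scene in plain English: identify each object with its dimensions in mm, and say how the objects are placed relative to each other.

A is a four-legged stool. The seat is 355×347 mm, 30 mm thick, top at z = 431 mm. It stands on four square legs, each 26×26 mm in cross-section, from z = 0 to the seat underside, each flush with a corner of the seat.

B is a spool: two coaxial disc flanges of radius 147 mm and thickness 8 mm, joined by a core cylinder of radius 29 mm and height 140 mm. The lower flange rests on z = 0 and the three cylinders share a vertical axis.

The spool is on top of the stool.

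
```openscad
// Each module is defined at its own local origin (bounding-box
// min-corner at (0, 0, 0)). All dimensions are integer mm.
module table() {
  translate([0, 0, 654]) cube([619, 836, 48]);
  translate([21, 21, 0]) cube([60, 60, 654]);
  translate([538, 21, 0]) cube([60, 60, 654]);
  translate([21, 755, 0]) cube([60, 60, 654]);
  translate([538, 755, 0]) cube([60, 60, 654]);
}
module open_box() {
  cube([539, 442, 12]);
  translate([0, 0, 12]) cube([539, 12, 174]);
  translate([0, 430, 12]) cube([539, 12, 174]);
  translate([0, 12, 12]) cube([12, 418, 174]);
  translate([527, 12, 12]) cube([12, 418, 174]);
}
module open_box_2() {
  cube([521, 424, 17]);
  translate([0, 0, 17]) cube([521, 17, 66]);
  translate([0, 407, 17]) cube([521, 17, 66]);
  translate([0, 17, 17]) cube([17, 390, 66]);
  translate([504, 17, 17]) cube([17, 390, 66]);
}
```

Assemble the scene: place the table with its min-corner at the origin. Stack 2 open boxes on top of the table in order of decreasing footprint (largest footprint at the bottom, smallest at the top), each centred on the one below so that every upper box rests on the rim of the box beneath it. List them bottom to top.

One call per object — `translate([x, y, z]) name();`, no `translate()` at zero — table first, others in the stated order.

table();
translate([40, 197, 702]) open_box();
translate([49, 206, 888]) open_box_2();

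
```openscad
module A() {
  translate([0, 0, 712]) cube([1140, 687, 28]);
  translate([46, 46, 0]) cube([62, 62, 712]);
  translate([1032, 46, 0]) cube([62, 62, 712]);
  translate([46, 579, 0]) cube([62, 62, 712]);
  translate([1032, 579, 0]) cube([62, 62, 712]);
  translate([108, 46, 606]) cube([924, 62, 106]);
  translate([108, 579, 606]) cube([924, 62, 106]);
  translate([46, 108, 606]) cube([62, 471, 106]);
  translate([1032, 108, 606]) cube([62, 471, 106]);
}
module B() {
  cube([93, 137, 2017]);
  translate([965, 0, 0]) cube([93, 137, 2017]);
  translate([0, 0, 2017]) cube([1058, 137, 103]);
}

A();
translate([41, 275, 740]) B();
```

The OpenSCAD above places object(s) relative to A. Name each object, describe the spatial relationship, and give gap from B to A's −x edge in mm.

A is a table. B is a door frame. The door frame is on top of the table, centred. The gap from the door frame to the table's −x edge is 41 mm.

The door frame's min-x is at 41; the table's min-x is 0; gap = 41 mm.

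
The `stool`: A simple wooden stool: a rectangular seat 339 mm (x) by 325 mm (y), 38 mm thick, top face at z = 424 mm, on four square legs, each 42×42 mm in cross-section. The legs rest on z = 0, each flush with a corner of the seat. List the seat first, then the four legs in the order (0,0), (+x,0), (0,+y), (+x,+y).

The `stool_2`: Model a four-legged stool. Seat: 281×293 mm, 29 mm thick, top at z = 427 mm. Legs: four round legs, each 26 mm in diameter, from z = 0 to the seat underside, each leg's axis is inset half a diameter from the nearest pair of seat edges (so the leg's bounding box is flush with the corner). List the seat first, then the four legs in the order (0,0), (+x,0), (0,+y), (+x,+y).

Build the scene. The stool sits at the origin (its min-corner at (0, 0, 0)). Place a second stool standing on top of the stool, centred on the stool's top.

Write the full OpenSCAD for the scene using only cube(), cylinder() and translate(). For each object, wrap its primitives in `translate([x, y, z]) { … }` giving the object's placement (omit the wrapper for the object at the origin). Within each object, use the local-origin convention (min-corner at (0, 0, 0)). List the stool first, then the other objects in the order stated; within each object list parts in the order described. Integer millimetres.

translate([0, 0, 386]) cube([339, 325, 38]);
cube([42, 42, 386]);
translate([297, 0, 0]) cube([42, 42, 386]);
translate([0, 283, 0]) cube([42, 42, 386]);
translate([297, 283, 0]) cube([42, 42, 386]);
translate([29, 16, 424]) {
  translate([0, 0, 398]) cube([281, 293, 29]);
  translate([13, 13, 0]) cylinder(h = 398, r = 13);
  translate([268, 13, 0]) cylinder(h = 398, r = 13);
  translate([13, 280, 0]) cylinder(h = 398, r = 13);
  translate([268, 280, 0]) cylinder(h = 398, r = 13);
}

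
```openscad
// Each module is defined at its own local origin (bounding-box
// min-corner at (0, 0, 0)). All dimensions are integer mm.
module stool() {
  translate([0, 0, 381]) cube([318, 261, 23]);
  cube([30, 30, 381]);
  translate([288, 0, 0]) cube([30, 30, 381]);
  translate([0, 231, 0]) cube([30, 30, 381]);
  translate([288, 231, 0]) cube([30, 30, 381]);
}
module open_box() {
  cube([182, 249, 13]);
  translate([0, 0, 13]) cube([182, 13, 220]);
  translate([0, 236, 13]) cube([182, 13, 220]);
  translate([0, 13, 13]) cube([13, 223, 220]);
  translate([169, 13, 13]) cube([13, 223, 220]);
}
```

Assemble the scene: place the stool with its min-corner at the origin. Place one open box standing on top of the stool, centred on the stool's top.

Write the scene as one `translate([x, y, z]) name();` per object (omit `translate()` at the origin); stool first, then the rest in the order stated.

stool();
translate([68, 6, 404]) open_box();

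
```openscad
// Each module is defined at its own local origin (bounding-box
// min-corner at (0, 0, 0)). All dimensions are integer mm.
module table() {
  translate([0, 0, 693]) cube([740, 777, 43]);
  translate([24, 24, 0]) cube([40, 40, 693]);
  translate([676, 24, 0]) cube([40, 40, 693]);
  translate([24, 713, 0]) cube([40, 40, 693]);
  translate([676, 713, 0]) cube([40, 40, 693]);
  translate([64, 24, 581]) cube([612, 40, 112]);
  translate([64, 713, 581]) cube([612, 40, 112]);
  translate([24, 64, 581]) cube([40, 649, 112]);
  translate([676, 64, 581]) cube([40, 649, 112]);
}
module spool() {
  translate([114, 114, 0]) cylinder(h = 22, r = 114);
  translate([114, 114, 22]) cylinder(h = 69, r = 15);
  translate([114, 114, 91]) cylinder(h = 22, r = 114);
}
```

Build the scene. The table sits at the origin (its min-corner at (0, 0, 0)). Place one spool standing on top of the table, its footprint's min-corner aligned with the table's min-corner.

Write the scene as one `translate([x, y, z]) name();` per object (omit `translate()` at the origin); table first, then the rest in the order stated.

table();
translate([0, 0, 736]) spool();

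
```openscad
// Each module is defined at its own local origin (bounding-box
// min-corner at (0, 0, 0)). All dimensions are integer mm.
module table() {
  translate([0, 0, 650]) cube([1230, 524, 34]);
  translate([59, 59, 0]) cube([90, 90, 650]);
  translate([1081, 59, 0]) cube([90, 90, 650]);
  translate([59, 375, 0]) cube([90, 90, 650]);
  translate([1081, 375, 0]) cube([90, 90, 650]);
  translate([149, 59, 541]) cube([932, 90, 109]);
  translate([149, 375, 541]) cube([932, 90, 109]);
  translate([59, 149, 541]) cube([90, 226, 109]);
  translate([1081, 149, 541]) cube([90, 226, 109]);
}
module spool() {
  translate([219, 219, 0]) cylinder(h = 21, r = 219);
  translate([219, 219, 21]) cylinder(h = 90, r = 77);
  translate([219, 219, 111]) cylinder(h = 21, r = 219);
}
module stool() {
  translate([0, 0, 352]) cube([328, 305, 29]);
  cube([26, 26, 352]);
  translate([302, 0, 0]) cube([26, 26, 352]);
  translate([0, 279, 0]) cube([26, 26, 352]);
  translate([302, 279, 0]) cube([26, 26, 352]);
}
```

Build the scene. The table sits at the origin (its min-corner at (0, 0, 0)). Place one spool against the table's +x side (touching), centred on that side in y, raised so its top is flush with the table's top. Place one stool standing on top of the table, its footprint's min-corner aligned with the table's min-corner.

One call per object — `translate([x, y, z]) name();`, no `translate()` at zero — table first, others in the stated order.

table();
translate([1230, 43, 552]) spool();
translate([0, 0, 684]) stool();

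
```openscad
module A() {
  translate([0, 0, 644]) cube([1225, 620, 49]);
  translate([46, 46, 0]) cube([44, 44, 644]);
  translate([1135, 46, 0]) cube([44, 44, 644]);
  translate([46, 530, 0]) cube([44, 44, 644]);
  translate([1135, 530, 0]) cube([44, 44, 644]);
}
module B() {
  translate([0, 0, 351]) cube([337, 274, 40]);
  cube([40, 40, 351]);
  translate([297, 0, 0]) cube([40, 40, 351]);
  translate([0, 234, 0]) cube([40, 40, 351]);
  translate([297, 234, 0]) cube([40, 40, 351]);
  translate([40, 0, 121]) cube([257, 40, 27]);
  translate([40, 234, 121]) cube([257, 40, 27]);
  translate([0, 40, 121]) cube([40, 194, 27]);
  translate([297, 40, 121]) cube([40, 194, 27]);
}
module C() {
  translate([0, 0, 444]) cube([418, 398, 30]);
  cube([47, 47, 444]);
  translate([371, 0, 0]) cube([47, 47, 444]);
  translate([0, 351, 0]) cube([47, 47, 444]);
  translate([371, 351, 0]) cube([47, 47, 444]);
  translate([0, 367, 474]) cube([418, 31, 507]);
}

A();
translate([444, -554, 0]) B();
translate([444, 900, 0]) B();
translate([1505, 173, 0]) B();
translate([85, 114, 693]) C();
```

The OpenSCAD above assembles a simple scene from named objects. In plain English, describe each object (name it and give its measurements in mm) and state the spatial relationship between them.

A is a table: top 1225 mm (x) × 620 mm (y), 49 mm thick, upper face at z = 693 mm, on four 44×44 mm square legs, each inset 46 mm from the nearest pair of top edges, running from z = 0 to the bottom of the top.

B is a four-legged stool. The seat is 337×274 mm, 40 mm thick, top at z = 391 mm. It stands on four square legs, each 40×40 mm in cross-section, from z = 0 to the seat underside, each flush with a corner of the seat. Four stretchers, 40 mm wide and 27 mm tall, connect adjacent legs with their undersides at z = 121 mm, each running between the inner faces of the legs it joins and aligned with the legs' outer faces on the other axis.

C is a chair. The seat is a 418×398×30 mm slab with its top at z = 474 mm, on four 47×47 mm corner legs (flush with the seat edges, standing on z = 0). A flat backrest 31 mm thick, 507 mm tall, spans the full seat width and rises from the seat top along its +y edge, rear face flush with the rear of the seat.

Three stools sit around the table at the −y, +y, +x sides. The chair is on top of the table.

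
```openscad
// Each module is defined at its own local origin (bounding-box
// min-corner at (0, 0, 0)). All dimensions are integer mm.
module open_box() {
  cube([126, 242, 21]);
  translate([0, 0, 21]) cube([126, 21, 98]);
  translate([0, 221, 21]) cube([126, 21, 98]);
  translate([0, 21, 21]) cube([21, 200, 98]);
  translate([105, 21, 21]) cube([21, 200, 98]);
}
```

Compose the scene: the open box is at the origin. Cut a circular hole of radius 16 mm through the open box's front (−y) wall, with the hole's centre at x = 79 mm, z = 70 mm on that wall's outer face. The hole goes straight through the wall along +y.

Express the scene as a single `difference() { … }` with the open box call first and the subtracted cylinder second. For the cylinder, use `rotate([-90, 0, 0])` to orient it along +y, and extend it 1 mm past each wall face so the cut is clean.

difference() {
  open_box();
  translate([79, -1, 70]) rotate([-90, 0, 0]) cylinder(h = 23, r = 16);
}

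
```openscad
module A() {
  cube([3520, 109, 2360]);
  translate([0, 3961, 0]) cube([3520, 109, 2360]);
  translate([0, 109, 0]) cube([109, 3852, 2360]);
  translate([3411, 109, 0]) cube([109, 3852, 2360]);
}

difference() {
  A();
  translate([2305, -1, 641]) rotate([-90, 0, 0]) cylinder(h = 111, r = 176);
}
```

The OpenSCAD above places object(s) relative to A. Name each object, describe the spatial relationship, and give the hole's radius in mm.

The subtracted cylinder has r = 176 mm.

A is a house frame. The house frame has a circular hole through its front wall. The hole's radius is 176 mm.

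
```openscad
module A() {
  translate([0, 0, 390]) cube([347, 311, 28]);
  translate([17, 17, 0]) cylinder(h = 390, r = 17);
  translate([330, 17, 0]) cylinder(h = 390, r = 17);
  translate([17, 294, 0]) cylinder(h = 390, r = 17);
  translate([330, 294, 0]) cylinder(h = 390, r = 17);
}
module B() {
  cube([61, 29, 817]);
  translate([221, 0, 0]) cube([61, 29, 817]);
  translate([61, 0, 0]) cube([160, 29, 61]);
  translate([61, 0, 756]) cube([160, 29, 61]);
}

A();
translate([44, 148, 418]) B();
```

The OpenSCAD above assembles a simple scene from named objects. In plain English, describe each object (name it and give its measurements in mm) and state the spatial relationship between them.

A is a simple wooden stool: a rectangular seat 347 mm (x) by 311 mm (y), 28 mm thick, top face at z = 418 mm, on four round legs, each 34 mm in diameter. The legs rest on z = 0, each leg's axis is inset half a diameter from the nearest pair of seat edges (so the leg's bounding box is flush with the corner).

B is a rectangular picture frame lying in the x–z plane (depth along y). The opening is 160 mm wide (x) by 695 mm tall (z), surrounded by a border 61 mm wide on all four sides. The frame is 29 mm deep and is made of two full-height vertical stiles with two horizontal rails fitted between them.

The picture frame is on top of the stool.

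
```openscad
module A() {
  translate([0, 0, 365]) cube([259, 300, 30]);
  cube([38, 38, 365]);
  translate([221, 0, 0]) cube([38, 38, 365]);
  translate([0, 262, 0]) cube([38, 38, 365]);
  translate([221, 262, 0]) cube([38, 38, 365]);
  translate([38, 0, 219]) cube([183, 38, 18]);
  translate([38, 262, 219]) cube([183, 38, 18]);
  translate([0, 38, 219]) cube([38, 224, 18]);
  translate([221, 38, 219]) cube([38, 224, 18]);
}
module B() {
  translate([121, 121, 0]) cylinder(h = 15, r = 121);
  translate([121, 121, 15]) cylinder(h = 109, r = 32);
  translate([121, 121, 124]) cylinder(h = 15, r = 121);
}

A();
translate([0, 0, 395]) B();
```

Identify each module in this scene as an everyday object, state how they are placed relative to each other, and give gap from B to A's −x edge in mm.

The spool's min-x is at 0; the stool's min-x is 0; gap = 0 mm.

A is a stool. B is a spool. The spool is on top of the stool. The gap from the spool to the stool's −x edge is 0 mm.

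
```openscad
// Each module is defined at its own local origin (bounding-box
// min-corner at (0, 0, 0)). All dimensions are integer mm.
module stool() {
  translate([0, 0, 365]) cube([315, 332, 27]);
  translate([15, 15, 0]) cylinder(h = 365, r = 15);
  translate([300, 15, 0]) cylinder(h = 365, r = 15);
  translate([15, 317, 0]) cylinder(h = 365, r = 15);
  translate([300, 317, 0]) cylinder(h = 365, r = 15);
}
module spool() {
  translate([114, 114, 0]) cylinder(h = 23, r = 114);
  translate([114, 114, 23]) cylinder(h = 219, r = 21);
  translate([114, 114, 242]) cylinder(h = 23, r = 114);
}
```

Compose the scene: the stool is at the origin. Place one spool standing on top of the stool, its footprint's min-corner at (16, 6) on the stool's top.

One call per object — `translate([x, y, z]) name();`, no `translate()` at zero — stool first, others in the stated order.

stool();
translate([16, 6, 392]) spool();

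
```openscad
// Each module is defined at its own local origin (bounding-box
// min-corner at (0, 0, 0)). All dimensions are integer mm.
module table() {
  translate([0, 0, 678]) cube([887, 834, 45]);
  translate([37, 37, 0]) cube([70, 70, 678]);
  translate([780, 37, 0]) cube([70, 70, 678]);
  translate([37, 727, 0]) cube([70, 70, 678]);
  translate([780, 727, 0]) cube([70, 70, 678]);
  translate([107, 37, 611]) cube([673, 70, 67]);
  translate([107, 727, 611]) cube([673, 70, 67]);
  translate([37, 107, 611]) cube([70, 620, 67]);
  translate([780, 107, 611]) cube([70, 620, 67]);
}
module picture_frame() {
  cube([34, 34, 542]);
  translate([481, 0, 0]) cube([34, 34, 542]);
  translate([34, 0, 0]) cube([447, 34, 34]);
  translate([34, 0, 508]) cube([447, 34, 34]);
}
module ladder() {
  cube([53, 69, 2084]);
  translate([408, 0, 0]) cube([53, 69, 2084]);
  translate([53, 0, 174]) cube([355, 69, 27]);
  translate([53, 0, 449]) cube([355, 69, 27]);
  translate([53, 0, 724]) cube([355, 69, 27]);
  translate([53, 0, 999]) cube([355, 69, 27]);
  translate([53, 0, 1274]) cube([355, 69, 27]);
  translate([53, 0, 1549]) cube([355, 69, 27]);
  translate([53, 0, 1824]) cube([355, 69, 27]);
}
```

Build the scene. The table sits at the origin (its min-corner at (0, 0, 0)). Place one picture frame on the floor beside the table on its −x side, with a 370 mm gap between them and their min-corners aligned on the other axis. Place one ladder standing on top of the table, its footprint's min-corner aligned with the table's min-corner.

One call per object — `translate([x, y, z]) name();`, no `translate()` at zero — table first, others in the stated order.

table();
translate([-885, 0, 0]) picture_frame();
translate([0, 0, 723]) ladder();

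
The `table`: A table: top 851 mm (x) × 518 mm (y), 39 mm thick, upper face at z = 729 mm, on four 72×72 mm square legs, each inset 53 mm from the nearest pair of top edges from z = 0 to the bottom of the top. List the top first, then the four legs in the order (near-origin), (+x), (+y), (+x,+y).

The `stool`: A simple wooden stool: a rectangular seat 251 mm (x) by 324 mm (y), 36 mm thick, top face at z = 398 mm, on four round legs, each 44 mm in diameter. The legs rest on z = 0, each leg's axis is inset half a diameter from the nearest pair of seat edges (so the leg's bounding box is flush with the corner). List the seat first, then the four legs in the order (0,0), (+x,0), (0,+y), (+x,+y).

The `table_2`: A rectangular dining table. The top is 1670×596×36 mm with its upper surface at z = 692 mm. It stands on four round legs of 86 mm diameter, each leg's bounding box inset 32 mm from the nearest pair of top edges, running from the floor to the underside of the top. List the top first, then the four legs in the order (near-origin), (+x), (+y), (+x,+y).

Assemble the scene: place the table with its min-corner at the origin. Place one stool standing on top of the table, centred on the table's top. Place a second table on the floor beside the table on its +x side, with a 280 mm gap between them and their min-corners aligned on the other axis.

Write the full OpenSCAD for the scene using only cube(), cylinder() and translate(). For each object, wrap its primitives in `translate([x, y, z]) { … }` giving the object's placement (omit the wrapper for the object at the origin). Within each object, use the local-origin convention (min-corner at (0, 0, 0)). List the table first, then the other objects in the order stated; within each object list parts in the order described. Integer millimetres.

translate([0, 0, 690]) cube([851, 518, 39]);
translate([53, 53, 0]) cube([72, 72, 690]);
translate([726, 53, 0]) cube([72, 72, 690]);
translate([53, 393, 0]) cube([72, 72, 690]);
translate([726, 393, 0]) cube([72, 72, 690]);
translate([300, 97, 729]) {
  translate([0, 0, 362]) cube([251, 324, 36]);
  translate([22, 22, 0]) cylinder(h = 362, r = 22);
  translate([229, 22, 0]) cylinder(h = 362, r = 22);
  translate([22, 302, 0]) cylinder(h = 362, r = 22);
  translate([229, 302, 0]) cylinder(h = 362, r = 22);
}
translate([1131, 0, 0]) {
  translate([0, 0, 656]) cube([1670, 596, 36]);
  translate([75, 75, 0]) cylinder(h = 656, r = 43);
  translate([1595, 75, 0]) cylinder(h = 656, r = 43);
  translate([75, 521, 0]) cylinder(h = 656, r = 43);
  translate([1595, 521, 0]) cylinder(h = 656, r = 43);
}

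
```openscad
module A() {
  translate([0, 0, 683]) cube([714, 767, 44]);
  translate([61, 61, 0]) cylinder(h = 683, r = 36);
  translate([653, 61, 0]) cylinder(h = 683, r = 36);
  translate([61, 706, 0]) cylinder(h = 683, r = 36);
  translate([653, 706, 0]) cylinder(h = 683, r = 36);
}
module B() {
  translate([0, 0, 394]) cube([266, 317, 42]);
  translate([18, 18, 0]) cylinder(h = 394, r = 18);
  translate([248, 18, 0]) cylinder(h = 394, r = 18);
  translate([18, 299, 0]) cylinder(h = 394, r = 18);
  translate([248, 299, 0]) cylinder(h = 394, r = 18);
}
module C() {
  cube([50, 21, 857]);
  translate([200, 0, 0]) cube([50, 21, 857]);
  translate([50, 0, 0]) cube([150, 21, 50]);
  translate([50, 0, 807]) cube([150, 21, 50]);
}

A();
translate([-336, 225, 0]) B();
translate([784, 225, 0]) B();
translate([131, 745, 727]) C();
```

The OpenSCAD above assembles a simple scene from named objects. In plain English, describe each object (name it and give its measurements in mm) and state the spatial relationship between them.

A is a table: top 714 mm (x) × 767 mm (y), 44 mm thick, upper face at z = 727 mm, on four round legs of 72 mm diameter, each leg's bounding box inset 25 mm from the nearest pair of top edges, running from z = 0 to the bottom of the top.

B is a four-legged stool. The seat is a 266×317×42 mm slab whose top surface is at z = 436 mm; four round legs, each 36 mm in diameter, run from the floor (z = 0) to the underside of the seat, each leg's axis is inset half a diameter from the nearest pair of seat edges (so the leg's bounding box is flush with the corner).

C is a picture frame with a 150×757 mm rectangular opening (x by z) and a uniform 50 mm border on every side. Frame depth is 21 mm along y. It is built from two vertical stiles running the full outside height and two horizontal rails spanning the gap between the stiles.

Two stools sit around the table at the −x, +x sides. The picture frame is on top of the table.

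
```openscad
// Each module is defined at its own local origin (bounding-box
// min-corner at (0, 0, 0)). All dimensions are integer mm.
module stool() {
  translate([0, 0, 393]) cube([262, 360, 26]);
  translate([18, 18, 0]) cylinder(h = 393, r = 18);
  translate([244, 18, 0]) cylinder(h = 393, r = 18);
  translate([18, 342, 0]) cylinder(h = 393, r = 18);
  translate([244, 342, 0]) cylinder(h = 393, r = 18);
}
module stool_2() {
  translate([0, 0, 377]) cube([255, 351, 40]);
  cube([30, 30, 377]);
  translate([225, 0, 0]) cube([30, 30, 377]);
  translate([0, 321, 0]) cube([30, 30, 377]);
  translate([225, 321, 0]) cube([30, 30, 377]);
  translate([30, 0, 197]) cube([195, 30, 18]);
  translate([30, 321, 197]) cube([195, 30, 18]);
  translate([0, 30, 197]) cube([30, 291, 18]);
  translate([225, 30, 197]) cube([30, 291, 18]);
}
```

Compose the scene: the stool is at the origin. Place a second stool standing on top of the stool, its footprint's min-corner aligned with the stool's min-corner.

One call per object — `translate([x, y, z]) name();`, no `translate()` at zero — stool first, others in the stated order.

stool();
translate([0, 0, 419]) stool_2();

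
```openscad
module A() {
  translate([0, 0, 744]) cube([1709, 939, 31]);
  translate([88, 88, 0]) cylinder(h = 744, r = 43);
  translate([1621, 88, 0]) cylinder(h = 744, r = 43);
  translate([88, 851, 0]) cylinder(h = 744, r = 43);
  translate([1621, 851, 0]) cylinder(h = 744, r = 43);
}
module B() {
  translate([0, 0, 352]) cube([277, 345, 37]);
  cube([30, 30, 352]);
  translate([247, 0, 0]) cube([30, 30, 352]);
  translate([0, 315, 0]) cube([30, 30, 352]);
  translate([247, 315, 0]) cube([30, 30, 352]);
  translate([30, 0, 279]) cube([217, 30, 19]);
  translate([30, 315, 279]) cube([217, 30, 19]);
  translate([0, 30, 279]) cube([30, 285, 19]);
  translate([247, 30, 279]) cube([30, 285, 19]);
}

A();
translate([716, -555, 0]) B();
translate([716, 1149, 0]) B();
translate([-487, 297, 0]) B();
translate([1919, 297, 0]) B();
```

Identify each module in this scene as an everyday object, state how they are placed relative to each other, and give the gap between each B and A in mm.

A is a table. B is a stool. Four stools sit around the table at the −y, +y, −x, +x sides. The gap between each stool and the table is 210 mm.

Each stool's nearest face is 210 mm from the table's bounding box.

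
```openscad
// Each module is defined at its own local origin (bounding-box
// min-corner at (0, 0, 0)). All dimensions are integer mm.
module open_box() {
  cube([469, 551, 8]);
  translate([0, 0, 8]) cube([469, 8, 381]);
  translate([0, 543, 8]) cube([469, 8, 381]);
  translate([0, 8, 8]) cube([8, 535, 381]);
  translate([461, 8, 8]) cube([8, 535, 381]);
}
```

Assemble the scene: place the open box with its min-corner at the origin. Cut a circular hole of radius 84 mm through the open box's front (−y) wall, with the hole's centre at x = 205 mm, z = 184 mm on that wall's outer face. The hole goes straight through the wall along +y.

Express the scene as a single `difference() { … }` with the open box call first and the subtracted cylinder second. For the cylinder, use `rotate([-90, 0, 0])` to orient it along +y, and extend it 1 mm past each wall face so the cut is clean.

difference() {
  open_box();
  translate([205, -1, 184]) rotate([-90, 0, 0]) cylinder(h = 10, r = 84);
}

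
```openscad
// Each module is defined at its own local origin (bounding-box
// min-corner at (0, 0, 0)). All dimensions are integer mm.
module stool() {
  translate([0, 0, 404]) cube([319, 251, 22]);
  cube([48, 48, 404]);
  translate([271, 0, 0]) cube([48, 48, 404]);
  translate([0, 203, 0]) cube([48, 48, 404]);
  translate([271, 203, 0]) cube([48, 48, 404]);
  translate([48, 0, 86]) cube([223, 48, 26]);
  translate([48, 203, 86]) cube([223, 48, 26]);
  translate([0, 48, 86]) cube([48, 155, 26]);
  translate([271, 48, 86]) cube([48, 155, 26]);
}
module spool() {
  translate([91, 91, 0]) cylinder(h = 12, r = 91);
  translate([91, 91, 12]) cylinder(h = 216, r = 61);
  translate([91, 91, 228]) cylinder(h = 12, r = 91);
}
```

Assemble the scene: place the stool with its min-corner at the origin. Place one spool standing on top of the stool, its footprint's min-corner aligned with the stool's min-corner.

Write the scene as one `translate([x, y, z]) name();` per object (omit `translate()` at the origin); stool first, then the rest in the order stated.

stool();
translate([0, 0, 426]) spool();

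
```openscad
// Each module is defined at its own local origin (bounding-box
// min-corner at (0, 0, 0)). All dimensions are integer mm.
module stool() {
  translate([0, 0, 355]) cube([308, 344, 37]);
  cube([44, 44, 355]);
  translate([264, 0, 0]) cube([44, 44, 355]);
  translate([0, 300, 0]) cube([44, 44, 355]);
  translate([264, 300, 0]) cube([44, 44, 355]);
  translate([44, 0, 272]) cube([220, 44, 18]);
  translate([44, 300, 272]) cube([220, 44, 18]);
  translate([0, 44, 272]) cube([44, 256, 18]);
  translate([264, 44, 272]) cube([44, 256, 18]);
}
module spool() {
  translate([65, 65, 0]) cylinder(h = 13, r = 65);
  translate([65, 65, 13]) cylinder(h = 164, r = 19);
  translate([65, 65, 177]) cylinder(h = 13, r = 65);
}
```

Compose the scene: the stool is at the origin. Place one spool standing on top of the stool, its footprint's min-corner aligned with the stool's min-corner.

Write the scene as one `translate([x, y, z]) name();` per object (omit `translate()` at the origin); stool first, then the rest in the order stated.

stool();
translate([0, 0, 392]) spool();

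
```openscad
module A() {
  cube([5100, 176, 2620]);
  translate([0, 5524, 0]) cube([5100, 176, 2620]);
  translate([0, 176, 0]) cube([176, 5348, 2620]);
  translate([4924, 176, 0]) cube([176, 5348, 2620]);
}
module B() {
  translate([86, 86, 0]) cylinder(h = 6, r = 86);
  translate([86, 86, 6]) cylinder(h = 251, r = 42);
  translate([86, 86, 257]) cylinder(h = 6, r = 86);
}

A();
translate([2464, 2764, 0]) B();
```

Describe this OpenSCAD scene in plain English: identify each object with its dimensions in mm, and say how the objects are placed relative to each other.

A is the wall frame of a small rectangular building: four walls, each 2620 mm tall and 176 mm thick, enclosing a footprint 5100 mm (x) by 5700 mm (y) outside-to-outside, with no floor or roof. The front and back walls (the −y and +y sides) span the full width; the two side walls fit between them.

B is a spool: two coaxial disc flanges of radius 86 mm and thickness 6 mm, joined by a core cylinder of radius 42 mm and height 251 mm. The lower flange rests on z = 0 and the three cylinders share a vertical axis.

The spool sits inside the house frame, centred.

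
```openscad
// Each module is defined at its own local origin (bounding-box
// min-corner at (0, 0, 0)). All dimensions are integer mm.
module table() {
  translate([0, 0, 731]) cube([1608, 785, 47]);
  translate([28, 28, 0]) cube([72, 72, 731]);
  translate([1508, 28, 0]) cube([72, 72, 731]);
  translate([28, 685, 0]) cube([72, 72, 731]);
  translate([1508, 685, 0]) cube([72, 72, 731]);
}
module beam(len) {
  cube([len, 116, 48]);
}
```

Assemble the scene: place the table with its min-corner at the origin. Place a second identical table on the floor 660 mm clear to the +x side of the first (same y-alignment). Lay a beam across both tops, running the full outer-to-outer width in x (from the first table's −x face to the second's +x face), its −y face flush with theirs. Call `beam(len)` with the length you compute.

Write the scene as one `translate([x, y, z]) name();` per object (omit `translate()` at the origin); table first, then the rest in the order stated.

table();
translate([2268, 0, 0]) table();
translate([0, 0, 778]) beam(3876);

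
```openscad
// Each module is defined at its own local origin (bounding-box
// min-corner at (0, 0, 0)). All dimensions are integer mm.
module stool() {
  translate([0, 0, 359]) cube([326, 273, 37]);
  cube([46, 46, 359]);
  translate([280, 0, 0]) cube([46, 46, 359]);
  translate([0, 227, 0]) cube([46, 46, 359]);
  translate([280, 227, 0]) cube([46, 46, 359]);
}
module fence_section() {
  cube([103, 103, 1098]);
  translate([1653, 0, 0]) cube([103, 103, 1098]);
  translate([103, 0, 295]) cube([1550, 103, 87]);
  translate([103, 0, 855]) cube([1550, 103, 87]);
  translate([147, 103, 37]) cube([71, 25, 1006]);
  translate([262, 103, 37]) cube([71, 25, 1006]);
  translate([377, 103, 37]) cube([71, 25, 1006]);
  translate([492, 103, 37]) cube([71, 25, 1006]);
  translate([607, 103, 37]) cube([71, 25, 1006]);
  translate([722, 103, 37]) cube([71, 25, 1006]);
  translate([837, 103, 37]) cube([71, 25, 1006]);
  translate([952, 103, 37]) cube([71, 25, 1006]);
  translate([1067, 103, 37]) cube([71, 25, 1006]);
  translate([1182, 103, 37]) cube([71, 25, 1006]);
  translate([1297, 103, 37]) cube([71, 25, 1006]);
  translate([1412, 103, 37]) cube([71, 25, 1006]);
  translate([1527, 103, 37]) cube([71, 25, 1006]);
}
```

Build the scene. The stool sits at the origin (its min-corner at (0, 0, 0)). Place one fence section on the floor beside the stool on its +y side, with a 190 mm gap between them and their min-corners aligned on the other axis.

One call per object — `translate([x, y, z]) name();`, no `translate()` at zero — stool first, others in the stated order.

stool();
translate([0, 463, 0]) fence_section();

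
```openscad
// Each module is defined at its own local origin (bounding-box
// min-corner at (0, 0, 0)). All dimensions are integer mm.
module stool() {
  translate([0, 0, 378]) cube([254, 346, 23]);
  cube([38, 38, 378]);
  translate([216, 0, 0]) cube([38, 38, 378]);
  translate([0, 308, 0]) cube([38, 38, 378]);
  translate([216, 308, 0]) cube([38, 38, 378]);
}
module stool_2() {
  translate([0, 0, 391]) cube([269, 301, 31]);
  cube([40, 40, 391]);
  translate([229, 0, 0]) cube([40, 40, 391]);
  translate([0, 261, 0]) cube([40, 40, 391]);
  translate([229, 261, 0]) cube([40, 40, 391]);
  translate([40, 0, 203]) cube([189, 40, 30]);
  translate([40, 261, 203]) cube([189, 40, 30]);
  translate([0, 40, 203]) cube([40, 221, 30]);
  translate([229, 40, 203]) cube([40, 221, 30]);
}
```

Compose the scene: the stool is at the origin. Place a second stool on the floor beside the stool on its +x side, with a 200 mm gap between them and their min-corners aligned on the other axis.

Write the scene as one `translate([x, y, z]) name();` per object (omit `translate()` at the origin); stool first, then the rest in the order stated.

stool();
translate([454, 0, 0]) stool_2();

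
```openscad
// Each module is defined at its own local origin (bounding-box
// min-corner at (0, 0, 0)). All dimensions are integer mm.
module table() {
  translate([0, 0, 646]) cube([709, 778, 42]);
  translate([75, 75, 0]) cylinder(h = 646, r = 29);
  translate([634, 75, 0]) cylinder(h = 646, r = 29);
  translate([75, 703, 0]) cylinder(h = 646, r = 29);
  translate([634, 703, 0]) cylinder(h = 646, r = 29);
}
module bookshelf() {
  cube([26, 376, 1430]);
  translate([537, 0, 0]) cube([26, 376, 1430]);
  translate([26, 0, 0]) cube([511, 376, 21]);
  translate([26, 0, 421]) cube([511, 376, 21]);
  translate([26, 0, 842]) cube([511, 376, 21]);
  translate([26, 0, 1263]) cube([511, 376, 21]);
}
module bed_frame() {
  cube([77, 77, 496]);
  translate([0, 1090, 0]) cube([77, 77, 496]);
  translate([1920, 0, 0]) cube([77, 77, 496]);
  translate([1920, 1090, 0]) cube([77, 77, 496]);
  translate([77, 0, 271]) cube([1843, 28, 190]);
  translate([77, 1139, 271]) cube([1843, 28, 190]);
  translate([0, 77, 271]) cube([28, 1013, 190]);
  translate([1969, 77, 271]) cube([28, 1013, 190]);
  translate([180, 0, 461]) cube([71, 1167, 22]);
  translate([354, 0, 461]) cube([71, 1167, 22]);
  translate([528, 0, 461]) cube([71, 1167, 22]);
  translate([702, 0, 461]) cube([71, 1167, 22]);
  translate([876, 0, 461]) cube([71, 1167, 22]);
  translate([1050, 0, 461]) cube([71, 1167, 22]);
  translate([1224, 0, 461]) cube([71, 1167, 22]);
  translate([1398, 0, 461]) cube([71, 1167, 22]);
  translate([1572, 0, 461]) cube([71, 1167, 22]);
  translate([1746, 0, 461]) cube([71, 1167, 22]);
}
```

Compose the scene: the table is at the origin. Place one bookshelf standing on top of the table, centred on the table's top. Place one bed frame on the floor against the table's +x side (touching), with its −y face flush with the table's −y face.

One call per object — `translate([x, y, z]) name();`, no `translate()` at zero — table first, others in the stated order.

table();
translate([73, 201, 688]) bookshelf();
translate([709, 0, 0]) bed_frame();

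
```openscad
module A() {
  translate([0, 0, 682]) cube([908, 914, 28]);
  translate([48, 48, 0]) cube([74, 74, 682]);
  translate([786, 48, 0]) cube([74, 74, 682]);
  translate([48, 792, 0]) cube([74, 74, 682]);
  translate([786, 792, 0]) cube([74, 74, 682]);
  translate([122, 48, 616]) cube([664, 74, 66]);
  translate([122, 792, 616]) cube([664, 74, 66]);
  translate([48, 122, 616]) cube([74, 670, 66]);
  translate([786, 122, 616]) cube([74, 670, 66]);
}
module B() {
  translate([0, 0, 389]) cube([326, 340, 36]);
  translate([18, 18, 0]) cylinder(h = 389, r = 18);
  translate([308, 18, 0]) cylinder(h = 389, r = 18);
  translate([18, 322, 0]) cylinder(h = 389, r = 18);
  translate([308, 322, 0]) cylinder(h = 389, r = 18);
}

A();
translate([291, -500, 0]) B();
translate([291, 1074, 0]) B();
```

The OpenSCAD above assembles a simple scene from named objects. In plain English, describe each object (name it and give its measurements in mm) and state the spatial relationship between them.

A is a table with a 908×914 mm rectangular top, 28 mm thick, top surface at z = 710 mm, supported by four 74×74 mm square legs, each inset 48 mm from the nearest pair of top edges, running from the floor. Four apron rails, 74 mm thick and 66 mm tall, run between adjacent legs with their top edges flush with the underside of the top and their outer faces flush with the legs' outer faces.

B is a four-legged stool. The seat is a 326×340×36 mm slab whose top surface is at z = 425 mm; four round legs, each 36 mm in diameter, run from the floor (z = 0) to the underside of the seat, each leg's axis is inset half a diameter from the nearest pair of seat edges (so the leg's bounding box is flush with the corner).

Two stools sit around the table at the −y, +y sides.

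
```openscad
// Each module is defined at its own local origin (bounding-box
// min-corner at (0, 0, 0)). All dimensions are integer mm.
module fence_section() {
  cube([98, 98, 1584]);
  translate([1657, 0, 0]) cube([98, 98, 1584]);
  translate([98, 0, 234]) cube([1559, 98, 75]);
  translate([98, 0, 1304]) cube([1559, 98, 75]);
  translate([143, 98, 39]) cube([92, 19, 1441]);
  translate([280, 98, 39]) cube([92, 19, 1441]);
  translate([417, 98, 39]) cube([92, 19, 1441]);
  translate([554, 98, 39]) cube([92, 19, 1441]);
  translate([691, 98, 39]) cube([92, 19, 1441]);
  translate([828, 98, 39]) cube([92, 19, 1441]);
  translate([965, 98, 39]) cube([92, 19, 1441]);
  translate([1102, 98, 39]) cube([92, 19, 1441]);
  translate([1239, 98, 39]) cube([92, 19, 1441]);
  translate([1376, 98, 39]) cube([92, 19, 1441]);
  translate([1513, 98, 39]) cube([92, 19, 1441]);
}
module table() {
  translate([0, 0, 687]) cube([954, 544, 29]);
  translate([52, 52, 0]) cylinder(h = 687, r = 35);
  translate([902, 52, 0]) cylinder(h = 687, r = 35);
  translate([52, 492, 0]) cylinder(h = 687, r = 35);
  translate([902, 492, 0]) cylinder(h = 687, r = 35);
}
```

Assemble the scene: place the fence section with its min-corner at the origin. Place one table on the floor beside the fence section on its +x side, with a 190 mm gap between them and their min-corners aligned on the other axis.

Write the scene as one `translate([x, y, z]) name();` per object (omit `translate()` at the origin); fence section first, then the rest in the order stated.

fence_section();
translate([1945, 0, 0]) table();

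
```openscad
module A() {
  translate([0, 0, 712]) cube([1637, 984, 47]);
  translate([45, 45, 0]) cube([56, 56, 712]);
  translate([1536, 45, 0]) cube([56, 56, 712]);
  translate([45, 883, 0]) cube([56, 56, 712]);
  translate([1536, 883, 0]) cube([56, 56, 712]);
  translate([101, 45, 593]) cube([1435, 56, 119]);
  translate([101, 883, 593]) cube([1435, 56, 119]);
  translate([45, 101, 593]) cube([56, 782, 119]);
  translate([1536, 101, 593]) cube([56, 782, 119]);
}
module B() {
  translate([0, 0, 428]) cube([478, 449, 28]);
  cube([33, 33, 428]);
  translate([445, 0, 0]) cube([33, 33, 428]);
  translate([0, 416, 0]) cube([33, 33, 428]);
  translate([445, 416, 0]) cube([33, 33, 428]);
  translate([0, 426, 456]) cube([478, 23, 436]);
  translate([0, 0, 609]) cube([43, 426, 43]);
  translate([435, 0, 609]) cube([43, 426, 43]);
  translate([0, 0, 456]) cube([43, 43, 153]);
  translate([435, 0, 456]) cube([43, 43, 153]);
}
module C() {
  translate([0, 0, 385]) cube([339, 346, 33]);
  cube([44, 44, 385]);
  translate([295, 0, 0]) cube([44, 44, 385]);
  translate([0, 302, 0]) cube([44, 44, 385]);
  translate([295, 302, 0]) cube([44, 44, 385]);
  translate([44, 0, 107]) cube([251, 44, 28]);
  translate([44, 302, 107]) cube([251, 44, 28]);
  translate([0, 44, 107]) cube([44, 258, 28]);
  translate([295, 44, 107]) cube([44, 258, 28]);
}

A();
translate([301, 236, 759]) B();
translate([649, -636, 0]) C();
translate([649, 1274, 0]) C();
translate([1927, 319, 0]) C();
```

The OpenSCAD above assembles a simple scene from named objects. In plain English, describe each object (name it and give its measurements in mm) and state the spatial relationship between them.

A is a rectangular dining table. The top is 1637×984×47 mm with its upper surface at z = 759 mm. It stands on four 56×56 mm square legs, each inset 45 mm from the nearest pair of top edges, running from the floor to the underside of the top. Four apron rails, 56 mm thick and 119 mm tall, run between adjacent legs with their top edges flush with the underside of the top and their outer faces flush with the legs' outer faces.

B is a chair. The seat is a 478×449×28 mm slab with its top at z = 456 mm, on four 33×33 mm corner legs (flush with the seat edges, standing on z = 0). A flat backrest 23 mm thick, 436 mm tall, spans the full seat width and rises from the seat top along its +y edge, rear face flush with the rear of the seat. Two armrests of 43×43 mm section run along each side from the seat's front edge to the front of the backrest, top faces 196 mm above the seat top and outer faces flush with the seat's x-edges; a 43×43 mm post under the front of each armrest stands on the seat at the front corner.

C is a simple wooden stool: a rectangular seat 339 mm (x) by 346 mm (y), 33 mm thick, top face at z = 418 mm, on four square legs, each 44×44 mm in cross-section. The legs rest on z = 0, each flush with a corner of the seat. Four stretchers, 44 mm wide and 28 mm tall, connect adjacent legs with their undersides at z = 107 mm, each running between the inner faces of the legs it joins and aligned with the legs' outer faces on the other axis.

The chair is on top of the table. Three stools sit around the table at the −y, +y, +x sides.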